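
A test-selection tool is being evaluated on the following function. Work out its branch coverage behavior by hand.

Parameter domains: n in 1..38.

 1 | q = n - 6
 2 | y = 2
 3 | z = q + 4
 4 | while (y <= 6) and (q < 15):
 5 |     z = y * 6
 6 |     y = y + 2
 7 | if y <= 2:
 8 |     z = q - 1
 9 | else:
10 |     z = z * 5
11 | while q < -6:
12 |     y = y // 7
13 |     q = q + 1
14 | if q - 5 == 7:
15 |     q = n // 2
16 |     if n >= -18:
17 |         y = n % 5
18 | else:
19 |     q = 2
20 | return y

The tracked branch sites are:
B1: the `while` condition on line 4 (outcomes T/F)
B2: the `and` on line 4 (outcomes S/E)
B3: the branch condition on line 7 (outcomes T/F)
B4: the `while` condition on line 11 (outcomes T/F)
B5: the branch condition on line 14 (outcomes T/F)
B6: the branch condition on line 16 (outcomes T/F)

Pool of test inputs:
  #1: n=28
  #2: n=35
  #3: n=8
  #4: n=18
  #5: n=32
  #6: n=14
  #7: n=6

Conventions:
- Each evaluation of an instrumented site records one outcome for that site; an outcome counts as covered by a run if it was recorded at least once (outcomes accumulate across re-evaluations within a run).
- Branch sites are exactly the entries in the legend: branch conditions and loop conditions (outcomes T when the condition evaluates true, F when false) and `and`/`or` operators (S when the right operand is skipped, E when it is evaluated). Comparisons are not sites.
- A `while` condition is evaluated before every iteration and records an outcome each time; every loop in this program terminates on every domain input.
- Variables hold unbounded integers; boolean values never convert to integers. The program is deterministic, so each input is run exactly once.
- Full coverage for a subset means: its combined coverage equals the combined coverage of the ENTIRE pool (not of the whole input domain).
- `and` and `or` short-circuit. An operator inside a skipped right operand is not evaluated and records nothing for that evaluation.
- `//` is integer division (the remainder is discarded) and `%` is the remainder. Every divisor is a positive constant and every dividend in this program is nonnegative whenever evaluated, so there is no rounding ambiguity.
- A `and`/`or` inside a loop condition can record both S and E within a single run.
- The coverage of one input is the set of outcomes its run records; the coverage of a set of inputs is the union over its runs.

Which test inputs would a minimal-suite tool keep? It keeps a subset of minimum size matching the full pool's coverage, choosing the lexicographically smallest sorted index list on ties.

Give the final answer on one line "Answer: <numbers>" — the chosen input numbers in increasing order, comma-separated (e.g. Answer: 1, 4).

input #1 (n=28): events B2->E, B1->F, B3->T, B4->F, B5->F; covers B1=F, B2=E, B3=T, B4=F, B5=F
input #2 (n=35): events B2->E, B1->F, B3->T, B4->F, B5->F; covers B1=F, B2=E, B3=T, B4=F, B5=F
input #3 (n=8): events B2->E, B1->T, B2->E, B1->T, B2->E, B1->T, B2->S, B1->F, B3->F, B4->F, B5->F; covers B1=T, B1=F, B2=S, B2=E, B3=F, B4=F, B5=F
input #4 (n=18): events B2->E, B1->T, B2->E, B1->T, B2->E, B1->T, B2->S, B1->F, B3->F, B4->F, B5->T, B6->T; covers B1=T, B1=F, B2=S, B2=E, B3=F, B4=F, B5=T, B6=T
input #5 (n=32): events B2->E, B1->F, B3->T, B4->F, B5->F; covers B1=F, B2=E, B3=T, B4=F, B5=F
input #6 (n=14): events B2->E, B1->T, B2->E, B1->T, B2->E, B1->T, B2->S, B1->F, B3->F, B4->F, B5->F; covers B1=T, B1=F, B2=S, B2=E, B3=F, B4=F, B5=F
input #7 (n=6): events B2->E, B1->T, B2->E, B1->T, B2->E, B1->T, B2->S, B1->F, B3->F, B4->F, B5->F; covers B1=T, B1=F, B2=S, B2=E, B3=F, B4=F, B5=F
union over all inputs: B1=T, B1=F, B2=S, B2=E, B3=T, B3=F, B4=F, B5=T, B5=F, B6=T (10 outcomes)
no size-1 subset reaches all 10 outcomes (best union: 8/10)
size 2: inputs {1, 4} cover all 10 outcomes, and no lexicographically smaller subset of this size does

Answer: 1, 4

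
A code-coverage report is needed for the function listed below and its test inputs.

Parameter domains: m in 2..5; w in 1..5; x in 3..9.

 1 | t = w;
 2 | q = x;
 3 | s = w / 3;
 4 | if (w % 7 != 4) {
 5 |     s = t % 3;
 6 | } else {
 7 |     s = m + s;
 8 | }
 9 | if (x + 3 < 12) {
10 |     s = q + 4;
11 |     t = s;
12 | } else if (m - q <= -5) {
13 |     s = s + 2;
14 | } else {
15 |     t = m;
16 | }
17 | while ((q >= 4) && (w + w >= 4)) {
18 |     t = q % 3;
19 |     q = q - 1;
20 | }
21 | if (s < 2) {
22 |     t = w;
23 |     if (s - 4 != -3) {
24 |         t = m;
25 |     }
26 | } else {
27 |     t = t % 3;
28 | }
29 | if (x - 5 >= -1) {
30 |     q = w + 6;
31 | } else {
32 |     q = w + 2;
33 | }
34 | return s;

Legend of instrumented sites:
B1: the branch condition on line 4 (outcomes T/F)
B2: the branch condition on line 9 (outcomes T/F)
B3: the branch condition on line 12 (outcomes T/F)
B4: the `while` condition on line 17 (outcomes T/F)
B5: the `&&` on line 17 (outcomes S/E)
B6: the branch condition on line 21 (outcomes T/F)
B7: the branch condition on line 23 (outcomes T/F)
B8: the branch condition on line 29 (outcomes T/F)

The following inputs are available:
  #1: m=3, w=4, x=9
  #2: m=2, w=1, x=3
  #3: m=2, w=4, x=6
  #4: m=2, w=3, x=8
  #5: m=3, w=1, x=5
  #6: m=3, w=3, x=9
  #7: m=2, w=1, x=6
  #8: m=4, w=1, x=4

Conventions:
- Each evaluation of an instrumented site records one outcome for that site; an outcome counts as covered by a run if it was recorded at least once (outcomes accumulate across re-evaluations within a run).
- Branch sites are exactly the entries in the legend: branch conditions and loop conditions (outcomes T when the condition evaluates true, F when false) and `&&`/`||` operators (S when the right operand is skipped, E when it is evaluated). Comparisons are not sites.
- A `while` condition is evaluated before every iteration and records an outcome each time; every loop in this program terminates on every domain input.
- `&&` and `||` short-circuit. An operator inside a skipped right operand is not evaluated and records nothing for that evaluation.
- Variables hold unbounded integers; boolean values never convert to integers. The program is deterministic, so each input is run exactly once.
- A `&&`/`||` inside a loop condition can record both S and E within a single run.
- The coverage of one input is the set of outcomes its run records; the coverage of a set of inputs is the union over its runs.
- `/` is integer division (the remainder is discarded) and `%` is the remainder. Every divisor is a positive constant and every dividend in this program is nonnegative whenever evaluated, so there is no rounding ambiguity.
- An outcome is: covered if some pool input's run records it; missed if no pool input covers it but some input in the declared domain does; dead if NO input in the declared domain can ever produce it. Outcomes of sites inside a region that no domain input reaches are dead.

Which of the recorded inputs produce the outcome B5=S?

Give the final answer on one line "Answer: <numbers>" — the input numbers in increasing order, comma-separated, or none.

input #1 (m=3, w=4, x=9): produces B5=S
input #2 (m=2, w=1, x=3): produces B5=S
input #3 (m=2, w=4, x=6): produces B5=S
input #4 (m=2, w=3, x=8): produces B5=S
input #5 (m=3, w=1, x=5): does not produce B5=S
input #6 (m=3, w=3, x=9): produces B5=S
input #7 (m=2, w=1, x=6): does not produce B5=S
input #8 (m=4, w=1, x=4): does not produce B5=S

Answer: 1, 2, 3, 4, 6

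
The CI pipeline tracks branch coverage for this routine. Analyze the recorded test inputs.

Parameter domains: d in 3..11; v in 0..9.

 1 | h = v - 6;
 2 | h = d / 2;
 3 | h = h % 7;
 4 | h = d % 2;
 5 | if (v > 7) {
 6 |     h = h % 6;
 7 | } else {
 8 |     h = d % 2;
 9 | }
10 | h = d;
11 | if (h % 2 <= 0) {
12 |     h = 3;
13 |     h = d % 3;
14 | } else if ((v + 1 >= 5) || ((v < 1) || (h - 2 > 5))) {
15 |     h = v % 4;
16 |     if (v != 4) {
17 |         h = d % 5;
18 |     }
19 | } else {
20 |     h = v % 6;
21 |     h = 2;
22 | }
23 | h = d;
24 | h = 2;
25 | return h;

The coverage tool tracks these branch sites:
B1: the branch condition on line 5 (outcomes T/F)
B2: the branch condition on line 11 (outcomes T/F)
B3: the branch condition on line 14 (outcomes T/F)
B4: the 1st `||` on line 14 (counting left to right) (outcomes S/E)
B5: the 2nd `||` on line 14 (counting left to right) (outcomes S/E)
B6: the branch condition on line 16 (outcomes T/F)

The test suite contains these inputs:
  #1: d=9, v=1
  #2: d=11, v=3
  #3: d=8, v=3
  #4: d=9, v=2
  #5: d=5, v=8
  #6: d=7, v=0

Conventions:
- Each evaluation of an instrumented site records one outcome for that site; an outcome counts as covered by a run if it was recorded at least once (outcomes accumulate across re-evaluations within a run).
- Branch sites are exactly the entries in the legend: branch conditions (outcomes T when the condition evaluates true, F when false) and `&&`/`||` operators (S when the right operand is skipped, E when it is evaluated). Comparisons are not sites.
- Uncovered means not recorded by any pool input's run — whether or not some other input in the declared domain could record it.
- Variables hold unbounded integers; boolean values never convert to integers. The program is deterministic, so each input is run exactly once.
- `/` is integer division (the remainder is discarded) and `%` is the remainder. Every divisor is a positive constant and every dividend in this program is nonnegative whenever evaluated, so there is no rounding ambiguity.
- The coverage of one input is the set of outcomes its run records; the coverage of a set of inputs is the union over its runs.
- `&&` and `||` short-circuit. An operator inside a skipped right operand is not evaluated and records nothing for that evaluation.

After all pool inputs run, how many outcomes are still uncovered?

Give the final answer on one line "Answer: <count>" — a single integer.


#1 (d=9, v=1) -> B1->F, B2->F, B4->E, B5->E, B3->T, B6->T; covered: B1=F, B2=F, B3=T, B4=E, B5=E, B6=T
#2 (d=11, v=3) -> B1->F, B2->F, B4->E, B5->E, B3->T, B6->T; covered: B1=F, B2=F, B3=T, B4=E, B5=E, B6=T
#3 (d=8, v=3) -> B1->F, B2->T; covered: B1=F, B2=T
#4 (d=9, v=2) -> B1->F, B2->F, B4->E, B5->E, B3->T, B6->T; covered: B1=F, B2=F, B3=T, B4=E, B5=E, B6=T
#5 (d=5, v=8) -> B1->T, B2->F, B4->S, B3->T, B6->T; covered: B1=T, B2=F, B3=T, B4=S, B6=T
#6 (d=7, v=0) -> B1->F, B2->F, B4->E, B5->S, B3->T, B6->T; covered: B1=F, B2=F, B3=T, B4=E, B5=S, B6=T
union over the pool: B1=T, B1=F, B2=T, B2=F, B3=T, B4=S, B4=E, B5=S, B5=E, B6=T
uncovered (2 of 12): B3=F, B6=F
Answer: 2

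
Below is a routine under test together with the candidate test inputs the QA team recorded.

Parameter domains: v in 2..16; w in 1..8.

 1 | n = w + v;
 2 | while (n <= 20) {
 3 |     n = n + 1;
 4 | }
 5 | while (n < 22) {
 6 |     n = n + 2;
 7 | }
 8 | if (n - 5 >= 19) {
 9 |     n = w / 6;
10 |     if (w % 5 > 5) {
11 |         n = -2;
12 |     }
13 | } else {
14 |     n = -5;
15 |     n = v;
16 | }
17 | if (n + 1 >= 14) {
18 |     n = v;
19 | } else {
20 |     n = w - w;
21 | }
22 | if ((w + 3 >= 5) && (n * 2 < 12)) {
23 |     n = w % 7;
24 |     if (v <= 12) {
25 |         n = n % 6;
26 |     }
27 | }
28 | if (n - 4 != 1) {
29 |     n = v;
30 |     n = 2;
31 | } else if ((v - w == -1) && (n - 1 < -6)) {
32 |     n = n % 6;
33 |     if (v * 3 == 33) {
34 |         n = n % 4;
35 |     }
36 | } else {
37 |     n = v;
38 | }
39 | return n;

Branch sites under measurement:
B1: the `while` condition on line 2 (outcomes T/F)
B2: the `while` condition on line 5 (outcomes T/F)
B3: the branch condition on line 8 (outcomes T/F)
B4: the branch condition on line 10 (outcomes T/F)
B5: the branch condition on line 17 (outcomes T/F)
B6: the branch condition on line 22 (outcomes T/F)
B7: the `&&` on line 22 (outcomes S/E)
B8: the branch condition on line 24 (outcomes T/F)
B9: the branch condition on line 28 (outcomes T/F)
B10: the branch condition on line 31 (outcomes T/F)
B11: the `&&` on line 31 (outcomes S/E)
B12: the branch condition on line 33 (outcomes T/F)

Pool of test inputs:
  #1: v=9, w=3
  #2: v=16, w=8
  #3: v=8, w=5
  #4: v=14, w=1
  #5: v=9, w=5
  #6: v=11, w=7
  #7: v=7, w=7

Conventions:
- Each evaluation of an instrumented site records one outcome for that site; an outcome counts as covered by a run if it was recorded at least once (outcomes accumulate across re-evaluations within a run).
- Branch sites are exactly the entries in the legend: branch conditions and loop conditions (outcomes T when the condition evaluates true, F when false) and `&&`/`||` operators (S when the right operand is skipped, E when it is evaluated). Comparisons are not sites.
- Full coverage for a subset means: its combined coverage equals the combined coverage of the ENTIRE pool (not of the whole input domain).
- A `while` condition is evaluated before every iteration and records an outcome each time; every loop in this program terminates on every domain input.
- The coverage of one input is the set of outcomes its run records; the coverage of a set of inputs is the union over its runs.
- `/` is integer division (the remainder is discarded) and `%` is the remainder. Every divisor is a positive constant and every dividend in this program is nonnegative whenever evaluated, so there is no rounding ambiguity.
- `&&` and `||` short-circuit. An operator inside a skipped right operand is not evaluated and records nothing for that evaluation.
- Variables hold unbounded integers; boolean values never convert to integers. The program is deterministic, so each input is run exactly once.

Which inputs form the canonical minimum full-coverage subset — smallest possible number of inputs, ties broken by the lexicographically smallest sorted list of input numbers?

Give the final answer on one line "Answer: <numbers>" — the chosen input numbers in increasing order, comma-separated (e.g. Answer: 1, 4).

run #1 (v=9, w=3) runs B1->T, B1->T, B1->T, B1->T, B1->T, B1->T, B1->T, B1->T, B1->T, B1->F, B2->T, B2->F, B3->F, B5->F, ...; records B1=T, B1=F, B2=T, B2=F, B3=F, B5=F, B6=T, B7=E, B8=T, B9=T
run #2 (v=16, w=8) runs B1->F, B2->F, B3->T, B4->F, B5->F, B7->E, B6->T, B8->F, B9->T; records B1=F, B2=F, B3=T, B4=F, B5=F, B6=T, B7=E, B8=F, B9=T
run #3 (v=8, w=5) runs B1->T, B1->T, B1->T, B1->T, B1->T, B1->T, B1->T, B1->T, B1->F, B2->T, B2->F, B3->F, B5->F, B7->E, ...; records B1=T, B1=F, B2=T, B2=F, B3=F, B5=F, B6=T, B7=E, B8=T, B9=F, B10=F, B11=S
run #4 (v=14, w=1) runs B1->T, B1->T, B1->T, B1->T, B1->T, B1->T, B1->F, B2->T, B2->F, B3->F, B5->T, B7->S, B6->F, B9->T; records B1=T, B1=F, B2=T, B2=F, B3=F, B5=T, B6=F, B7=S, B9=T
run #5 (v=9, w=5) runs B1->T, B1->T, B1->T, B1->T, B1->T, B1->T, B1->T, B1->F, B2->T, B2->F, B3->F, B5->F, B7->E, B6->T, ...; records B1=T, B1=F, B2=T, B2=F, B3=F, B5=F, B6=T, B7=E, B8=T, B9=F, B10=F, B11=S
run #6 (v=11, w=7) runs B1->T, B1->T, B1->T, B1->F, B2->T, B2->F, B3->F, B5->F, B7->E, B6->T, B8->T, B9->T; records B1=T, B1=F, B2=T, B2=F, B3=F, B5=F, B6=T, B7=E, B8=T, B9=T
run #7 (v=7, w=7) runs B1->T, B1->T, B1->T, B1->T, B1->T, B1->T, B1->T, B1->F, B2->T, B2->F, B3->F, B5->F, B7->E, B6->T, ...; records B1=T, B1=F, B2=T, B2=F, B3=F, B5=F, B6=T, B7=E, B8=T, B9=T
union over all inputs: B1=T, B1=F, B2=T, B2=F, B3=T, B3=F, B4=F, B5=T, B5=F, B6=T, B6=F, B7=S, B7=E, B8=T, B8=F, B9=T, B9=F, B10=F, B11=S (19 outcomes)
no size-1 subset reaches all 19 outcomes (best union: 12/19)
no size-2 subset reaches all 19 outcomes (best union: 16/19)
at size 3, {2, 3, 4} reaches all 19 outcomes; every lexicographically earlier size-3 subset fails

Answer: 2, 3, 4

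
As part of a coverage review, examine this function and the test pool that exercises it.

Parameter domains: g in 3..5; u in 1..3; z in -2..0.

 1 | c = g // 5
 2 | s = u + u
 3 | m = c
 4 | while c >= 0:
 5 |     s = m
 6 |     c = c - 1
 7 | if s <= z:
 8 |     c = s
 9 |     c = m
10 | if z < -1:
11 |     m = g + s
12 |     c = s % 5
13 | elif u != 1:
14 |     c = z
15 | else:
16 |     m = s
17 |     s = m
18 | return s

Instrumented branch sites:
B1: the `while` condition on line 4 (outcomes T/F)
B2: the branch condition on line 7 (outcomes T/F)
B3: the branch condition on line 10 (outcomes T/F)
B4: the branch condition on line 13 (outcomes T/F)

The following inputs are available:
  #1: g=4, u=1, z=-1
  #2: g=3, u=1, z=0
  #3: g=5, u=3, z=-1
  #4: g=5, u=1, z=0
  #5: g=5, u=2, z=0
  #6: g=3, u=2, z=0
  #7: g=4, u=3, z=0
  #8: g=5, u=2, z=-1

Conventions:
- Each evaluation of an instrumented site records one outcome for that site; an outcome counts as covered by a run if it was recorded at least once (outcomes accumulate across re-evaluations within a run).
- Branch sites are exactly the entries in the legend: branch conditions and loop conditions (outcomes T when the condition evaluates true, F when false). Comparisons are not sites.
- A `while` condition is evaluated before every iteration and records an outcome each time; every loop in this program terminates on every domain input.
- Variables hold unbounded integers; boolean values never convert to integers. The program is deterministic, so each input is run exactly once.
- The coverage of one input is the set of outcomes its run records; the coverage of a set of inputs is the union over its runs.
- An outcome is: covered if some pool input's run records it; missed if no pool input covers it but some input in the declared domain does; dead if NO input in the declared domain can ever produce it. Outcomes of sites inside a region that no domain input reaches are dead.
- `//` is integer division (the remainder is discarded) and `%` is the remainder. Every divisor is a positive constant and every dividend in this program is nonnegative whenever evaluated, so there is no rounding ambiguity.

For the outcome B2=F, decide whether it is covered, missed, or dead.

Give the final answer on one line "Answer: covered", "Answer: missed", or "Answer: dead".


B2=F is recorded by pool input(s) 1, 3, 4, 5, 8 -> covered
Answer: covered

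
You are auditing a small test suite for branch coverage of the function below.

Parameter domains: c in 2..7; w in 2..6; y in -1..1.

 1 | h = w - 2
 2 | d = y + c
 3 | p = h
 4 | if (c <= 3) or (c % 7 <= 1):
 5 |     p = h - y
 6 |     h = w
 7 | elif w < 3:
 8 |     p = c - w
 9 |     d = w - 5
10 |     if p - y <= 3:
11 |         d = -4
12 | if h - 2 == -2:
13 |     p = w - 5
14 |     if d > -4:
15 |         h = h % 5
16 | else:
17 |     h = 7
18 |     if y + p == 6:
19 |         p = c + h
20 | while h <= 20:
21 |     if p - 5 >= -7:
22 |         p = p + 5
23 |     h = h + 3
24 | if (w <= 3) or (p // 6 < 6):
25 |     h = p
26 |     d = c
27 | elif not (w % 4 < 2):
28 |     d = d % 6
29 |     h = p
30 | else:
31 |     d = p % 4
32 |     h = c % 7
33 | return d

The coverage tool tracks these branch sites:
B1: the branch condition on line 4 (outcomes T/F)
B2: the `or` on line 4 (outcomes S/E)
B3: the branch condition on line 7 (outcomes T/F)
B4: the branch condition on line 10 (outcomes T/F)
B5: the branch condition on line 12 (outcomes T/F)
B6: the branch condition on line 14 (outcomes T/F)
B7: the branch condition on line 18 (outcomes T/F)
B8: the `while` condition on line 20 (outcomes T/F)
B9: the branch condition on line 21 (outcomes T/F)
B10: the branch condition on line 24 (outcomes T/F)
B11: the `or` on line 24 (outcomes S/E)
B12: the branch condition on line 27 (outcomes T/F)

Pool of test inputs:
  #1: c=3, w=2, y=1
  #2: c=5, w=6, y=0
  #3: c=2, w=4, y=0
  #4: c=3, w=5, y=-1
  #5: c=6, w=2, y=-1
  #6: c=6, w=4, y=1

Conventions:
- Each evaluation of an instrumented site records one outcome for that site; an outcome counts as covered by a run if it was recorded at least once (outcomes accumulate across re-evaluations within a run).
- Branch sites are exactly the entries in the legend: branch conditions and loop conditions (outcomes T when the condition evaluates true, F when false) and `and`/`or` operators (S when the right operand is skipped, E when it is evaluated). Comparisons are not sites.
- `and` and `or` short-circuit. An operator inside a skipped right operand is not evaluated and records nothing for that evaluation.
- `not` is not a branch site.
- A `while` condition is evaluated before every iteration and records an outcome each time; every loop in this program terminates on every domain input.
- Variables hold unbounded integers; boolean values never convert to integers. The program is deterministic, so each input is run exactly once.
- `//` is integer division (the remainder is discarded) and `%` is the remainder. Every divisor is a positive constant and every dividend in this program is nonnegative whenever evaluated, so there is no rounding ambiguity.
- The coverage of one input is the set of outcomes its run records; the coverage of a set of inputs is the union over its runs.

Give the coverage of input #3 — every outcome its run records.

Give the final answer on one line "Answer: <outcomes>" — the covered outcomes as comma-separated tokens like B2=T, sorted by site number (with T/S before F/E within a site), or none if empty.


Tracing the run of input #3 (c=2, w=4, y=0):
  B2->S, B1->T, B5->F, B7->F, B8->T, B9->T, B8->T, B9->T, B8->T, B9->T
  B8->T, B9->T, B8->T, B9->T, B8->F, B11->E, B10->T
as a set, this run covers: B1=T, B2=S, B5=F, B7=F, B8=T, B8=F, B9=T, B10=T, B11=E
Answer: B1=T, B2=S, B5=F, B7=F, B8=T, B8=F, B9=T, B10=T, B11=E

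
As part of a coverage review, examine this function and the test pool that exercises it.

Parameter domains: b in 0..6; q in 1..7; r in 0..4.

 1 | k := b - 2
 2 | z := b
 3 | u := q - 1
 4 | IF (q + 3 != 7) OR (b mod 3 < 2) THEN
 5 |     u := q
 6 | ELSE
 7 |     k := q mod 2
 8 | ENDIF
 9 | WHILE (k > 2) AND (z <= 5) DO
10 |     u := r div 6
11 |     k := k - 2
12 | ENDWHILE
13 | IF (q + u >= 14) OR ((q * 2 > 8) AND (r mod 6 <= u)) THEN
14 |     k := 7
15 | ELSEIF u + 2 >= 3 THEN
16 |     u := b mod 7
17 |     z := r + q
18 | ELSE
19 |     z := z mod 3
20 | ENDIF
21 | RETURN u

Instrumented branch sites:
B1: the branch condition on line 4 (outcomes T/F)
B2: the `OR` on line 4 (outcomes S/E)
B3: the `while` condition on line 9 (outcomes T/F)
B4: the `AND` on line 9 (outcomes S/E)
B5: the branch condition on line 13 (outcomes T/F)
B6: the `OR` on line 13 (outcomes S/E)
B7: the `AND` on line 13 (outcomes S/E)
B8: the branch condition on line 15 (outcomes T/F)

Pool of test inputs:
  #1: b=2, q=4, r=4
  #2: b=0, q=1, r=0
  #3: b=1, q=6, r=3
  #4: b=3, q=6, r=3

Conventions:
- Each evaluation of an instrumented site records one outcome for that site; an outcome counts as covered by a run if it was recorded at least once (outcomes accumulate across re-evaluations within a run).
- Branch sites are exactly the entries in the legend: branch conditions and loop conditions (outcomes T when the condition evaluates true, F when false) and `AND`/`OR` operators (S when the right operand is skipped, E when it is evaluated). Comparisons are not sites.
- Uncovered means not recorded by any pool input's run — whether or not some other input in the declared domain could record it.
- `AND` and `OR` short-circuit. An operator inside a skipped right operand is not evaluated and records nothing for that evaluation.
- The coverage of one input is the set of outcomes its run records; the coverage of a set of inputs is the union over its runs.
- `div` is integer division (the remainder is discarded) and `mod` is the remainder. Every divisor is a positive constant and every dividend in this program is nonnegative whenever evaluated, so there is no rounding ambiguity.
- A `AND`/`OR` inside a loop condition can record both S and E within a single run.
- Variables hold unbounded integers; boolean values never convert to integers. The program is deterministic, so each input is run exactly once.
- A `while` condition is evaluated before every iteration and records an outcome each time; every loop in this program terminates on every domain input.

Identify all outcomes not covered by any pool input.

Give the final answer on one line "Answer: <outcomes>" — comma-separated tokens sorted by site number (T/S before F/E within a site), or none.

#1 (b=2, q=4, r=4) -> covered: B1=F, B2=E, B3=F, B4=S, B5=F, B6=E, B7=S, B8=T
#2 (b=0, q=1, r=0) -> covered: B1=T, B2=S, B3=F, B4=S, B5=F, B6=E, B7=S, B8=T
#3 (b=1, q=6, r=3) -> covered: B1=T, B2=S, B3=F, B4=S, B5=T, B6=E, B7=E
#4 (b=3, q=6, r=3) -> covered: B1=T, B2=S, B3=F, B4=S, B5=T, B6=E, B7=E
union over the pool: B1=T, B1=F, B2=S, B2=E, B3=F, B4=S, B5=T, B5=F, B6=E, B7=S, B7=E, B8=T
uncovered (4 of 16): B3=T, B4=E, B6=S, B8=F

Answer: B3=T, B4=E, B6=S, B8=F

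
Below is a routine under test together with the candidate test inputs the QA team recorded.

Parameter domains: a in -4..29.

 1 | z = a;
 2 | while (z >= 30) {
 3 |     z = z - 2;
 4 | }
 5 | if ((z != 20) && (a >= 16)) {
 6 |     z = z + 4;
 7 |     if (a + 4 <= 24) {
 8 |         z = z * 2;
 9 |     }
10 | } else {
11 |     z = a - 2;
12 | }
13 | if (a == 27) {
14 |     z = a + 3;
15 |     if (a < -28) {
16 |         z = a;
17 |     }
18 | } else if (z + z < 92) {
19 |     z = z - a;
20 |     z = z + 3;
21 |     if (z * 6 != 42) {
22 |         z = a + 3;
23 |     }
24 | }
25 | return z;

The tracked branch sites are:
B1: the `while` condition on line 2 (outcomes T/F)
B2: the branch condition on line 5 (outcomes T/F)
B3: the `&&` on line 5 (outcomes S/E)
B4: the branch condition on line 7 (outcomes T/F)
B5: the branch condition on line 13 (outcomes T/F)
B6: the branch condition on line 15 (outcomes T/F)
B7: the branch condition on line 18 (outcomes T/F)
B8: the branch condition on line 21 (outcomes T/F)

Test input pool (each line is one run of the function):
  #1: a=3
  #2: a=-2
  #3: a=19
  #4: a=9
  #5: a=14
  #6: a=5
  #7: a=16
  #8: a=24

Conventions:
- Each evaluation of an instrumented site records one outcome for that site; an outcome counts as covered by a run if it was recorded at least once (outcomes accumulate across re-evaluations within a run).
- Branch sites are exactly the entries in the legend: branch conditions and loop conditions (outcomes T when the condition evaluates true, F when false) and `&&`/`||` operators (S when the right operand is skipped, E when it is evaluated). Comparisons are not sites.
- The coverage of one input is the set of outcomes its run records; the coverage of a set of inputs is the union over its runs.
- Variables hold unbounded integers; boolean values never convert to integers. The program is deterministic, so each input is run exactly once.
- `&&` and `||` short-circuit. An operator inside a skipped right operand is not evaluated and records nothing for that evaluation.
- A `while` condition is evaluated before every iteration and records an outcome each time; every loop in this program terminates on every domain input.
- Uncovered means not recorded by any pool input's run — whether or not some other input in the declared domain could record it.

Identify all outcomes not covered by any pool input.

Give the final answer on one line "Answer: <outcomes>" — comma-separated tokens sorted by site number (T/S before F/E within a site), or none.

input #1 (a=3): covers B1=F, B2=F, B3=E, B5=F, B7=T, B8=T
input #2 (a=-2): covers B1=F, B2=F, B3=E, B5=F, B7=T, B8=T
input #3 (a=19): covers B1=F, B2=T, B3=E, B4=T, B5=F, B7=F
input #4 (a=9): covers B1=F, B2=F, B3=E, B5=F, B7=T, B8=T
input #5 (a=14): covers B1=F, B2=F, B3=E, B5=F, B7=T, B8=T
input #6 (a=5): covers B1=F, B2=F, B3=E, B5=F, B7=T, B8=T
input #7 (a=16): covers B1=F, B2=T, B3=E, B4=T, B5=F, B7=T, B8=T
input #8 (a=24): covers B1=F, B2=T, B3=E, B4=F, B5=F, B7=T, B8=F
union over the pool: B1=F, B2=T, B2=F, B3=E, B4=T, B4=F, B5=F, B7=T, B7=F, B8=T, B8=F
uncovered (5 of 16): B1=T, B3=S, B5=T, B6=T, B6=F

Answer: B1=T, B3=S, B5=T, B6=T, B6=F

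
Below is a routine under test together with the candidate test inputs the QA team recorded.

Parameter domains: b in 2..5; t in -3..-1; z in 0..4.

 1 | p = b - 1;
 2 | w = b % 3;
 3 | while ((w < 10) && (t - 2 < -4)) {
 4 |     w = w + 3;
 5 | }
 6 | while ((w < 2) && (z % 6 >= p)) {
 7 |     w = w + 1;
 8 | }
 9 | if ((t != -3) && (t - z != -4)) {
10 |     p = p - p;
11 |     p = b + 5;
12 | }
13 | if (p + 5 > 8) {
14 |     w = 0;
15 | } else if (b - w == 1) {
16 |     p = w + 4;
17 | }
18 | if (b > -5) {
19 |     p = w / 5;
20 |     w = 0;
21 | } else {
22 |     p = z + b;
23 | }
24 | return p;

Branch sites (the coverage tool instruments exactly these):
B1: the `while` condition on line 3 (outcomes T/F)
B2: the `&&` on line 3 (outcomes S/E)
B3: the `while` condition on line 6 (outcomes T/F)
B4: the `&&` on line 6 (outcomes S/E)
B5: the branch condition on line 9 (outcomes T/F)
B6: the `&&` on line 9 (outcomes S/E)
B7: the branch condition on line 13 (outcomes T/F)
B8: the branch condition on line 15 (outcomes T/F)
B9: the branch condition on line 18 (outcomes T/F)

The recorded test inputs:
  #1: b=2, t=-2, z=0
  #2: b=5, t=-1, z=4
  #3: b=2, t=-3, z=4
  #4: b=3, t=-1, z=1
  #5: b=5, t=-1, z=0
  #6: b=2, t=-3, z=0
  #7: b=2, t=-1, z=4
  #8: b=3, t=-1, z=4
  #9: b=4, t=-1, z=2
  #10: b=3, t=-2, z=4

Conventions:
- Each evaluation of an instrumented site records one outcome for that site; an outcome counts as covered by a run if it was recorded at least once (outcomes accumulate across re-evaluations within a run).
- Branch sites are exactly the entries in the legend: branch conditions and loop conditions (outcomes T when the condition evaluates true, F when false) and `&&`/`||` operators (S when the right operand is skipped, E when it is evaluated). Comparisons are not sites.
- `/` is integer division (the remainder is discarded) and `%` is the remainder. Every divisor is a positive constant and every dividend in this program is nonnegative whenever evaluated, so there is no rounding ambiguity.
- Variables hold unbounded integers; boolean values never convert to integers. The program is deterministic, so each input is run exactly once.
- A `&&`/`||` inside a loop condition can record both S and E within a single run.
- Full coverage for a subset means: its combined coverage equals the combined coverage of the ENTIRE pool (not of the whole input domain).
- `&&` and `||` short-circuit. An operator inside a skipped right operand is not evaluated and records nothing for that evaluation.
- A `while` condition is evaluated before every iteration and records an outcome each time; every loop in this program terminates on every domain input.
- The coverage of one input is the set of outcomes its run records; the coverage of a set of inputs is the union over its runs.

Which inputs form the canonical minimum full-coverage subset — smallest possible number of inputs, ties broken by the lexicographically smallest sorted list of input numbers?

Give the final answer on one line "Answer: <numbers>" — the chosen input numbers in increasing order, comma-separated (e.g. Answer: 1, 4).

test 1 (b=2, t=-2, z=0) hits B1=F, B2=E, B3=F, B4=S, B5=T, B6=E, B7=T, B9=T
test 2 (b=5, t=-1, z=4) hits B1=F, B2=E, B3=F, B4=S, B5=T, B6=E, B7=T, B9=T
test 3 (b=2, t=-3, z=4) hits B1=T, B1=F, B2=S, B2=E, B3=F, B4=S, B5=F, B6=S, B7=F, B8=F, B9=T
test 4 (b=3, t=-1, z=1) hits B1=F, B2=E, B3=F, B4=E, B5=T, B6=E, B7=T, B9=T
test 5 (b=5, t=-1, z=0) hits B1=F, B2=E, B3=F, B4=S, B5=T, B6=E, B7=T, B9=T
test 6 (b=2, t=-3, z=0) hits B1=T, B1=F, B2=S, B2=E, B3=F, B4=S, B5=F, B6=S, B7=F, B8=F, B9=T
test 7 (b=2, t=-1, z=4) hits B1=F, B2=E, B3=F, B4=S, B5=T, B6=E, B7=T, B9=T
test 8 (b=3, t=-1, z=4) hits B1=F, B2=E, B3=T, B3=F, B4=S, B4=E, B5=T, B6=E, B7=T, B9=T
test 9 (b=4, t=-1, z=2) hits B1=F, B2=E, B3=F, B4=E, B5=T, B6=E, B7=T, B9=T
test 10 (b=3, t=-2, z=4) hits B1=F, B2=E, B3=T, B3=F, B4=S, B4=E, B5=T, B6=E, B7=T, B9=T
union over all inputs: B1=T, B1=F, B2=S, B2=E, B3=T, B3=F, B4=S, B4=E, B5=T, B5=F, B6=S, B6=E, B7=T, B7=F, B8=F, B9=T (16 outcomes)
size 1 is not enough: best union over all size-1 subsets is 11/16
size 2: inputs {3, 8} cover all 16 outcomes, and no lexicographically smaller subset of this size does

Answer: 3, 8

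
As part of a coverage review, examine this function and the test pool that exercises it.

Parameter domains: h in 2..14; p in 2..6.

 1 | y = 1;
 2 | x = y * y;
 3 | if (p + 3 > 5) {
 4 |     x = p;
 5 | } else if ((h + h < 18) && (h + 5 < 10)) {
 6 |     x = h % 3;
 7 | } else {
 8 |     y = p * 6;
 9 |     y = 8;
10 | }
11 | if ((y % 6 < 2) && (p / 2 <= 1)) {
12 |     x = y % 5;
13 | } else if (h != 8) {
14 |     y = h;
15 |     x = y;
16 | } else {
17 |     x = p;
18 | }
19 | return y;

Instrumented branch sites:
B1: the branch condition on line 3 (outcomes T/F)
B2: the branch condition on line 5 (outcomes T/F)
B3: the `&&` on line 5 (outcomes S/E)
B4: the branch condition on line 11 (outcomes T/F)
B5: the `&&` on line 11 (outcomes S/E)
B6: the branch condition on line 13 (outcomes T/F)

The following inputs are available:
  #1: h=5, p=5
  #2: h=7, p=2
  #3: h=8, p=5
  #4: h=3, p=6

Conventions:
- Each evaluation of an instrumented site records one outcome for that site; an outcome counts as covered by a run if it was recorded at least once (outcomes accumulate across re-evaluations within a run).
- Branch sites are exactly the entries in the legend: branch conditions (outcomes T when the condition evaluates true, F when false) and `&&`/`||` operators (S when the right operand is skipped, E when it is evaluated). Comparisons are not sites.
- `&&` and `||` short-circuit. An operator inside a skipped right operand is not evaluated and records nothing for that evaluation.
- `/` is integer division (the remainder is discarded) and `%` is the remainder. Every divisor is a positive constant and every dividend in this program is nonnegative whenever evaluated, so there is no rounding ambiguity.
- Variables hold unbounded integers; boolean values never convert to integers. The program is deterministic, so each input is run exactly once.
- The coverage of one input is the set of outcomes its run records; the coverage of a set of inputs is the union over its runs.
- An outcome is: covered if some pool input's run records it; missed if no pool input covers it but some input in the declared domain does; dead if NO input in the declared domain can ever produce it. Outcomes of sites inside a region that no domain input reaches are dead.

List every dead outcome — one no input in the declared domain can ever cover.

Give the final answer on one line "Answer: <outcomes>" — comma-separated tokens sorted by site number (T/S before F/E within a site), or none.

checking every outcome against all 65 domain inputs:
  reachable outcomes have witnesses, e.g. B1=T (e.g. h=2, p=3), B1=F (e.g. h=2, p=2), B2=T (e.g. h=2, p=2), B2=F (e.g. h=5, p=2)

Answer: none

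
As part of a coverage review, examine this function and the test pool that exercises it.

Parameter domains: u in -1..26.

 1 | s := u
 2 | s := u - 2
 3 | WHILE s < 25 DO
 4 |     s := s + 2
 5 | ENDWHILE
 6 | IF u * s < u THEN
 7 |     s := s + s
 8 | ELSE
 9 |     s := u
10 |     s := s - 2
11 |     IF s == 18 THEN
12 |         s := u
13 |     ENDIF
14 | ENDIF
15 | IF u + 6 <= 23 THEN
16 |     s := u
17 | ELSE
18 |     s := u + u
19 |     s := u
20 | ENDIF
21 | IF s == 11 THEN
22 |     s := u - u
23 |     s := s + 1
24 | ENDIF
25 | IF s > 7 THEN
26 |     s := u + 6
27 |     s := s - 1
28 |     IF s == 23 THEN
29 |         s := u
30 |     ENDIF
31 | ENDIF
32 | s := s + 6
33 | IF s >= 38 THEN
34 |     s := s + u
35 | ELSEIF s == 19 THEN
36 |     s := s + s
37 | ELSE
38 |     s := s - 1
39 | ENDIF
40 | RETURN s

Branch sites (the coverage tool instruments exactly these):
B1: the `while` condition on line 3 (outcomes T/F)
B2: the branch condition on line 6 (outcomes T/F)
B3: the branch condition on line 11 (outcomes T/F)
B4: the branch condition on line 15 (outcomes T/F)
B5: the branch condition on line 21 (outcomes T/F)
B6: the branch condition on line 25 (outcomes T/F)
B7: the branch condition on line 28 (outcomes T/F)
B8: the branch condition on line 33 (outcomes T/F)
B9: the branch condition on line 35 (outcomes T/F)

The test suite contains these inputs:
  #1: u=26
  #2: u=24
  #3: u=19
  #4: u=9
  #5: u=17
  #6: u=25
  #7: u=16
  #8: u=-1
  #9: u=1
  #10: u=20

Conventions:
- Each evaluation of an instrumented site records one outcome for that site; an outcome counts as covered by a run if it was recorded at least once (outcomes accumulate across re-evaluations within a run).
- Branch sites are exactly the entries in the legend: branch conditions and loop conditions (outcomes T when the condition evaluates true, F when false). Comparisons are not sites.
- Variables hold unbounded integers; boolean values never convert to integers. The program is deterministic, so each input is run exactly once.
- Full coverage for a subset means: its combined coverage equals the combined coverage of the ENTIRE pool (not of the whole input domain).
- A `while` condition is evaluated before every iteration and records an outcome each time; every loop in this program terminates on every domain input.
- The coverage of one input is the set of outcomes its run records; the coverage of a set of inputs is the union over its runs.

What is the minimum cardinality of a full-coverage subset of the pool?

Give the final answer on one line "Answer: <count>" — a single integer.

input #1 (u=26): events B1->T, B1->F, B2->F, B3->F, B4->F, B5->F, B6->T, B7->F, B8->F, B9->F; covers B1=T, B1=F, B2=F, B3=F, B4=F, B5=F, B6=T, B7=F, B8=F, B9=F
input #2 (u=24): events B1->T, B1->T, B1->F, B2->F, B3->F, B4->F, B5->F, B6->T, B7->F, B8->F, B9->F; covers B1=T, B1=F, B2=F, B3=F, B4=F, B5=F, B6=T, B7=F, B8=F, B9=F
input #3 (u=19): events B1->T, B1->T, B1->T, B1->T, B1->F, B2->F, B3->F, B4->F, B5->F, B6->T, B7->F, B8->F, B9->F; covers B1=T, B1=F, B2=F, B3=F, B4=F, B5=F, B6=T, B7=F, B8=F, B9=F
input #4 (u=9): events B1->T, B1->T, B1->T, B1->T, B1->T, B1->T, B1->T, B1->T, B1->T, B1->F, B2->F, B3->F, B4->T, B5->F, ...; covers B1=T, B1=F, B2=F, B3=F, B4=T, B5=F, B6=T, B7=F, B8=F, B9=F
input #5 (u=17): events B1->T, B1->T, B1->T, B1->T, B1->T, B1->F, B2->F, B3->F, B4->T, B5->F, B6->T, B7->F, B8->F, B9->F; covers B1=T, B1=F, B2=F, B3=F, B4=T, B5=F, B6=T, B7=F, B8=F, B9=F
input #6 (u=25): events B1->T, B1->F, B2->F, B3->F, B4->F, B5->F, B6->T, B7->F, B8->F, B9->F; covers B1=T, B1=F, B2=F, B3=F, B4=F, B5=F, B6=T, B7=F, B8=F, B9=F
input #7 (u=16): events B1->T, B1->T, B1->T, B1->T, B1->T, B1->T, B1->F, B2->F, B3->F, B4->T, B5->F, B6->T, B7->F, B8->F, ...; covers B1=T, B1=F, B2=F, B3=F, B4=T, B5=F, B6=T, B7=F, B8=F, B9=F
input #8 (u=-1): events B1->T, B1->T, B1->T, B1->T, B1->T, B1->T, B1->T, B1->T, B1->T, B1->T, B1->T, B1->T, B1->T, B1->T, ...; covers B1=T, B1=F, B2=T, B4=T, B5=F, B6=F, B8=F, B9=F
input #9 (u=1): events B1->T, B1->T, B1->T, B1->T, B1->T, B1->T, B1->T, B1->T, B1->T, B1->T, B1->T, B1->T, B1->T, B1->F, ...; covers B1=T, B1=F, B2=F, B3=F, B4=T, B5=F, B6=F, B8=F, B9=F
input #10 (u=20): events B1->T, B1->T, B1->T, B1->T, B1->F, B2->F, B3->T, B4->F, B5->F, B6->T, B7->F, B8->F, B9->F; covers B1=T, B1=F, B2=F, B3=T, B4=F, B5=F, B6=T, B7=F, B8=F, B9=F
pool-wide coverage (14 outcomes): B1=T, B1=F, B2=T, B2=F, B3=T, B3=F, B4=T, B4=F, B5=F, B6=T, B6=F, B7=F, B8=F, B9=F
every size-1 subset falls short of the 14 outcomes (best: 10/14)
every size-2 subset falls short of the 14 outcomes (best: 13/14)
size 3: inputs {1, 8, 10} cover all 14 outcomes, and no lexicographically smaller subset of this size does

Answer: 3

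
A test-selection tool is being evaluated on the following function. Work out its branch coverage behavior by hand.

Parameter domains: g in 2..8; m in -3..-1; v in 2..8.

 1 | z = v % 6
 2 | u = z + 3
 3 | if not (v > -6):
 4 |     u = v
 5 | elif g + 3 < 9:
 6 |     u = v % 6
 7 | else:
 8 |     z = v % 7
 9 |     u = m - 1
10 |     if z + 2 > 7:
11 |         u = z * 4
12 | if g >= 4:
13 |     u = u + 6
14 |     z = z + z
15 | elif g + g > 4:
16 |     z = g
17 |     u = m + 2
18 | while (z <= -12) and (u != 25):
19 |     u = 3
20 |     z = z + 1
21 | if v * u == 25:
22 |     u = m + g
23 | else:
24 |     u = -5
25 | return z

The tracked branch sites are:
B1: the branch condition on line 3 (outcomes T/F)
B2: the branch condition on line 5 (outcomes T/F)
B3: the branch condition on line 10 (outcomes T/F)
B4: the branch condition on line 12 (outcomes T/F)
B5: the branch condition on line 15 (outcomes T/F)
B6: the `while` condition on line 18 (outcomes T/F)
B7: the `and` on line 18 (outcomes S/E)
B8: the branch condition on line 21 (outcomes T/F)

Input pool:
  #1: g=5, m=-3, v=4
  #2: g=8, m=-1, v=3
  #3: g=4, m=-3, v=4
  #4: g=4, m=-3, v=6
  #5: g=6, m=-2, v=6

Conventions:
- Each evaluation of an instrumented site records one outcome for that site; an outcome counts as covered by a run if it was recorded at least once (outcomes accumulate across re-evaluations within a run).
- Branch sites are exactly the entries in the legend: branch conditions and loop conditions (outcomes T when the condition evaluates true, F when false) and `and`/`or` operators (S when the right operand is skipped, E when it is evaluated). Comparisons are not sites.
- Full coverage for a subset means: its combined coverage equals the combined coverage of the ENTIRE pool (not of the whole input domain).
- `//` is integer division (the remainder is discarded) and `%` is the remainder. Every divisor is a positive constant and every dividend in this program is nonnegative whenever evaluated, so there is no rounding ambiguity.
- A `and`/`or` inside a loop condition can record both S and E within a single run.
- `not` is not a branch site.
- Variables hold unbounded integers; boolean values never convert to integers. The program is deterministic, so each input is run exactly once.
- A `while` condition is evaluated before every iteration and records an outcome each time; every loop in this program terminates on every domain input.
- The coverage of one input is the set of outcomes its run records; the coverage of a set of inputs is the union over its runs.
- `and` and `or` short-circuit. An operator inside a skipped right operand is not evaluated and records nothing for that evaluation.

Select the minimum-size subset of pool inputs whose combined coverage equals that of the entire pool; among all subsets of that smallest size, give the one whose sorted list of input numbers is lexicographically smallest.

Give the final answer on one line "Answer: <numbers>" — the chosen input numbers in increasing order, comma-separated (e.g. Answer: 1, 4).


test 1 (g=5, m=-3, v=4) fires B1->F, B2->T, B4->T, B7->S, B6->F, B8->F; hits B1=F, B2=T, B4=T, B6=F, B7=S, B8=F
test 2 (g=8, m=-1, v=3) fires B1->F, B2->F, B3->F, B4->T, B7->S, B6->F, B8->F; hits B1=F, B2=F, B3=F, B4=T, B6=F, B7=S, B8=F
test 3 (g=4, m=-3, v=4) fires B1->F, B2->T, B4->T, B7->S, B6->F, B8->F; hits B1=F, B2=T, B4=T, B6=F, B7=S, B8=F
test 4 (g=4, m=-3, v=6) fires B1->F, B2->T, B4->T, B7->S, B6->F, B8->F; hits B1=F, B2=T, B4=T, B6=F, B7=S, B8=F
test 5 (g=6, m=-2, v=6) fires B1->F, B2->F, B3->T, B4->T, B7->S, B6->F, B8->F; hits B1=F, B2=F, B3=T, B4=T, B6=F, B7=S, B8=F
pool-wide coverage (9 outcomes): B1=F, B2=T, B2=F, B3=T, B3=F, B4=T, B6=F, B7=S, B8=F
every size-1 subset falls short of the 9 outcomes (best: 7/9)
every size-2 subset falls short of the 9 outcomes (best: 8/9)
size 3: inputs {1, 2, 5} cover all 9 outcomes, and no lexicographically smaller subset of this size does
Answer: 1, 2, 5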